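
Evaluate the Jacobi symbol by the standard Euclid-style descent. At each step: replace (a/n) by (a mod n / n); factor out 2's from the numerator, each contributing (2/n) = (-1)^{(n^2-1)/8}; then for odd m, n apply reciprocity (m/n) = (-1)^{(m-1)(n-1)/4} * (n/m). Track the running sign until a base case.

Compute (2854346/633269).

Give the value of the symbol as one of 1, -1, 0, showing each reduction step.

(2854346/633269) = (321270/633269)   [reduce mod 633269]
321270 = 2^1·160635; (2/633269) = -1 since 633269 mod 8 = 5, so (321270/633269) = (-1)^1·(160635/633269); sign now -1
reciprocity: (160635/633269) = +1·(633269/160635) since 160635 mod 4 = 3, 633269 mod 4 = 1; sign now -1
(633269/160635) = (151364/160635)   [reduce mod 160635]
151364 = 2^2·37841; (2/160635) = -1 since 160635 mod 8 = 3, so (151364/160635) = (-1)^2·(37841/160635); sign now -1
reciprocity: (37841/160635) = +1·(160635/37841) since 37841 mod 4 = 1, 160635 mod 4 = 3; sign now -1
(160635/37841) = (9271/37841)   [reduce mod 37841]
reciprocity: (9271/37841) = +1·(37841/9271) since 9271 mod 4 = 3, 37841 mod 4 = 1; sign now -1
(37841/9271) = (757/9271)   [reduce mod 9271]
reciprocity: (757/9271) = +1·(9271/757) since 757 mod 4 = 1, 9271 mod 4 = 3; sign now -1
(9271/757) = (187/757)   [reduce mod 757]
reciprocity: (187/757) = +1·(757/187) since 187 mod 4 = 3, 757 mod 4 = 1; sign now -1
(757/187) = (9/187)   [reduce mod 187]
reciprocity: (9/187) = +1·(187/9) since 9 mod 4 = 1, 187 mod 4 = 3; sign now -1
(187/9) = (7/9)   [reduce mod 9]
reciprocity: (7/9) = +1·(9/7) since 7 mod 4 = 3, 9 mod 4 = 1; sign now -1
(9/7) = (2/7)   [reduce mod 7]
2 = 2^1·1; (2/7) = +1 since 7 mod 8 = 7, so (2/7) = (+1)^1·(1/7); sign now -1
(1/7) = 1; final value = sign = -1

-1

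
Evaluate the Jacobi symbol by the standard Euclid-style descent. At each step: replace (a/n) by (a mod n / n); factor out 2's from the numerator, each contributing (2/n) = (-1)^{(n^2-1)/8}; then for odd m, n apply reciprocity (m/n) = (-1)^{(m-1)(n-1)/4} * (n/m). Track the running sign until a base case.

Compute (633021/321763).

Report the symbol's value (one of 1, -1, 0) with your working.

(633021/321763) = (311258/321763)   [reduce mod 321763]
311258 = 2^1·155629; (2/321763) = -1 since 321763 mod 8 = 3, so (311258/321763) = (-1)^1·(155629/321763); sign now -1
reciprocity: (155629/321763) = +1·(321763/155629) since 155629 mod 4 = 1, 321763 mod 4 = 3; sign now -1
(321763/155629) = (10505/155629)   [reduce mod 155629]
reciprocity: (10505/155629) = +1·(155629/10505) since 10505 mod 4 = 1, 155629 mod 4 = 1; sign now -1
(155629/10505) = (8559/10505)   [reduce mod 10505]
reciprocity: (8559/10505) = +1·(10505/8559) since 8559 mod 4 = 3, 10505 mod 4 = 1; sign now -1
(10505/8559) = (1946/8559)   [reduce mod 8559]
1946 = 2^1·973; (2/8559) = +1 since 8559 mod 8 = 7, so (1946/8559) = (+1)^1·(973/8559); sign now -1
reciprocity: (973/8559) = +1·(8559/973) since 973 mod 4 = 1, 8559 mod 4 = 3; sign now -1
(8559/973) = (775/973)   [reduce mod 973]
reciprocity: (775/973) = +1·(973/775) since 775 mod 4 = 3, 973 mod 4 = 1; sign now -1
(973/775) = (198/775)   [reduce mod 775]
198 = 2^1·99; (2/775) = +1 since 775 mod 8 = 7, so (198/775) = (+1)^1·(99/775); sign now -1
reciprocity: (99/775) = -1·(775/99) since 99 mod 4 = 3, 775 mod 4 = 3; sign now +1
(775/99) = (82/99)   [reduce mod 99]
82 = 2^1·41; (2/99) = -1 since 99 mod 8 = 3, so (82/99) = (-1)^1·(41/99); sign now -1
reciprocity: (41/99) = +1·(99/41) since 41 mod 4 = 1, 99 mod 4 = 3; sign now -1
(99/41) = (17/41)   [reduce mod 41]
reciprocity: (17/41) = +1·(41/17) since 17 mod 4 = 1, 41 mod 4 = 1; sign now -1
(41/17) = (7/17)   [reduce mod 17]
reciprocity: (7/17) = +1·(17/7) since 7 mod 4 = 3, 17 mod 4 = 1; sign now -1
(17/7) = (3/7)   [reduce mod 7]
reciprocity: (3/7) = -1·(7/3) since 3 mod 4 = 3, 7 mod 4 = 3; sign now +1
(7/3) = (1/3)   [reduce mod 3]
(1/3) = 1; final value = sign = +1

1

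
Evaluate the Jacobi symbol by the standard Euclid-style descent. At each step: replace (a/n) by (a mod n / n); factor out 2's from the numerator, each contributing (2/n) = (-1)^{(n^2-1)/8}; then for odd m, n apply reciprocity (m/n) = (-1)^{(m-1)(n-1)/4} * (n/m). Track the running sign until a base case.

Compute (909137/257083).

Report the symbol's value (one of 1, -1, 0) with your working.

(909137/257083): 909137 mod 257083 = 137888, so (909137/257083) = (137888/257083)
factor out 2^5: 137888 = 2^5·4309; with 257083 mod 8 = 3, (2/257083) = -1; sign now -1; continue with (4309/257083)
flip (4309/257083) -> (257083/4309): both odd, 4309 mod 4 = 1, 257083 mod 4 = 3, so the flip contributes +1; sign now -1
(257083/4309): 257083 mod 4309 = 2852, so (257083/4309) = (2852/4309)
factor out 2^2: 2852 = 2^2·713; with 4309 mod 8 = 5, (2/4309) = -1; sign now -1; continue with (713/4309)
flip (713/4309) -> (4309/713): both odd, 713 mod 4 = 1, 4309 mod 4 = 1, so the flip contributes +1; sign now -1
(4309/713): 4309 mod 713 = 31, so (4309/713) = (31/713)
flip (31/713) -> (713/31): both odd, 31 mod 4 = 3, 713 mod 4 = 1, so the flip contributes +1; sign now -1
(713/31): 713 mod 31 = 0, so (713/31) = (0/31)
reached (0/31); gcd(a, n) > 1, so (0/31) = 0 and the symbol is 0

0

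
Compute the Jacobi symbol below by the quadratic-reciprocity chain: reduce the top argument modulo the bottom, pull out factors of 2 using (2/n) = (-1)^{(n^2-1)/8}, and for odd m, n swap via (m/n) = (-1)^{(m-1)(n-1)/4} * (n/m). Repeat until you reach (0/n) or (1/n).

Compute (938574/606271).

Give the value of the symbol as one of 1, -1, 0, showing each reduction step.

1

(938574/606271) = (332303/606271)   [reduce mod 606271]
reciprocity: (332303/606271) = -1·(606271/332303) since 332303 mod 4 = 3, 606271 mod 4 = 3; sign now -1
(606271/332303) = (273968/332303)   [reduce mod 332303]
273968 = 2^4·17123; (2/332303) = +1 since 332303 mod 8 = 7, so (273968/332303) = (+1)^4·(17123/332303); sign now -1
reciprocity: (17123/332303) = -1·(332303/17123) since 17123 mod 4 = 3, 332303 mod 4 = 3; sign now +1
(332303/17123) = (6966/17123)   [reduce mod 17123]
6966 = 2^1·3483; (2/17123) = -1 since 17123 mod 8 = 3, so (6966/17123) = (-1)^1·(3483/17123); sign now -1
reciprocity: (3483/17123) = -1·(17123/3483) since 3483 mod 4 = 3, 17123 mod 4 = 3; sign now +1
(17123/3483) = (3191/3483)   [reduce mod 3483]
reciprocity: (3191/3483) = -1·(3483/3191) since 3191 mod 4 = 3, 3483 mod 4 = 3; sign now -1
(3483/3191) = (292/3191)   [reduce mod 3191]
292 = 2^2·73; (2/3191) = +1 since 3191 mod 8 = 7, so (292/3191) = (+1)^2·(73/3191); sign now -1
reciprocity: (73/3191) = +1·(3191/73) since 73 mod 4 = 1, 3191 mod 4 = 3; sign now -1
(3191/73) = (52/73)   [reduce mod 73]
52 = 2^2·13; (2/73) = +1 since 73 mod 8 = 1, so (52/73) = (+1)^2·(13/73); sign now -1
reciprocity: (13/73) = +1·(73/13) since 13 mod 4 = 1, 73 mod 4 = 1; sign now -1
(73/13) = (8/13)   [reduce mod 13]
8 = 2^3·1; (2/13) = -1 since 13 mod 8 = 5, so (8/13) = (-1)^3·(1/13); sign now +1
(1/13) = 1; final value = sign = +1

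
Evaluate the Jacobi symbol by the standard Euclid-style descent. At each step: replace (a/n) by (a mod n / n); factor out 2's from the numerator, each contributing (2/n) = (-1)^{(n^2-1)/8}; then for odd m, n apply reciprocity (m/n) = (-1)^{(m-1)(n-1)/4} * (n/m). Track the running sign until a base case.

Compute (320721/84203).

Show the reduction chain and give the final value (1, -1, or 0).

(320721/84203) = (68112/84203)   [reduce mod 84203]
68112 = 2^4·4257; (2/84203) = -1 since 84203 mod 8 = 3, so (68112/84203) = (-1)^4·(4257/84203); sign now +1
reciprocity: (4257/84203) = +1·(84203/4257) since 4257 mod 4 = 1, 84203 mod 4 = 3; sign now +1
(84203/4257) = (3320/4257)   [reduce mod 4257]
3320 = 2^3·415; (2/4257) = +1 since 4257 mod 8 = 1, so (3320/4257) = (+1)^3·(415/4257); sign now +1
reciprocity: (415/4257) = +1·(4257/415) since 415 mod 4 = 3, 4257 mod 4 = 1; sign now +1
(4257/415) = (107/415)   [reduce mod 415]
reciprocity: (107/415) = -1·(415/107) since 107 mod 4 = 3, 415 mod 4 = 3; sign now -1
(415/107) = (94/107)   [reduce mod 107]
94 = 2^1·47; (2/107) = -1 since 107 mod 8 = 3, so (94/107) = (-1)^1·(47/107); sign now +1
reciprocity: (47/107) = -1·(107/47) since 47 mod 4 = 3, 107 mod 4 = 3; sign now -1
(107/47) = (13/47)   [reduce mod 47]
reciprocity: (13/47) = +1·(47/13) since 13 mod 4 = 1, 47 mod 4 = 3; sign now -1
(47/13) = (8/13)   [reduce mod 13]
8 = 2^3·1; (2/13) = -1 since 13 mod 8 = 5, so (8/13) = (-1)^3·(1/13); sign now +1
(1/13) = 1; final value = sign = +1

1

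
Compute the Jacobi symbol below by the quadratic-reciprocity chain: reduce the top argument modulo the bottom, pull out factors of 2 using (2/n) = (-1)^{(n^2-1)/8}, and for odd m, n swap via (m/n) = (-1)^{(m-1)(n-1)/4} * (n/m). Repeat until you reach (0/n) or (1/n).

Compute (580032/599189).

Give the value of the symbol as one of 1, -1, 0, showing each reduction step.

1

factor out 2^6: 580032 = 2^6·9063; with 599189 mod 8 = 5, (2/599189) = -1; sign now +1; continue with (9063/599189)
flip (9063/599189) -> (599189/9063): both odd, 9063 mod 4 = 3, 599189 mod 4 = 1, so the flip contributes +1; sign now +1
(599189/9063): 599189 mod 9063 = 1031, so (599189/9063) = (1031/9063)
flip (1031/9063) -> (9063/1031): both odd, 1031 mod 4 = 3, 9063 mod 4 = 3, so the flip contributes -1; sign now -1
(9063/1031): 9063 mod 1031 = 815, so (9063/1031) = (815/1031)
flip (815/1031) -> (1031/815): both odd, 815 mod 4 = 3, 1031 mod 4 = 3, so the flip contributes -1; sign now +1
(1031/815): 1031 mod 815 = 216, so (1031/815) = (216/815)
factor out 2^3: 216 = 2^3·27; with 815 mod 8 = 7, (2/815) = +1; sign now +1; continue with (27/815)
flip (27/815) -> (815/27): both odd, 27 mod 4 = 3, 815 mod 4 = 3, so the flip contributes -1; sign now -1
(815/27): 815 mod 27 = 5, so (815/27) = (5/27)
flip (5/27) -> (27/5): both odd, 5 mod 4 = 1, 27 mod 4 = 3, so the flip contributes +1; sign now -1
(27/5): 27 mod 5 = 2, so (27/5) = (2/5)
factor out 2^1: 2 = 2^1·1; with 5 mod 8 = 5, (2/5) = -1; sign now +1; continue with (1/5)
reached (1/5) = 1, so the symbol is +1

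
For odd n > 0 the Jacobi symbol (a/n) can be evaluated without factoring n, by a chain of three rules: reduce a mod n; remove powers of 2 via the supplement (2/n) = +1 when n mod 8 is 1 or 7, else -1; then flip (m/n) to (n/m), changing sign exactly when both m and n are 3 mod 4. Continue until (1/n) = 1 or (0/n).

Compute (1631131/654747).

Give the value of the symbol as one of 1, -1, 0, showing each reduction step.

(1631131/654747) = (321637/654747)   [reduce mod 654747]
reciprocity: (321637/654747) = +1·(654747/321637) since 321637 mod 4 = 1, 654747 mod 4 = 3; sign now +1
(654747/321637) = (11473/321637)   [reduce mod 321637]
reciprocity: (11473/321637) = +1·(321637/11473) since 11473 mod 4 = 1, 321637 mod 4 = 1; sign now +1
(321637/11473) = (393/11473)   [reduce mod 11473]
reciprocity: (393/11473) = +1·(11473/393) since 393 mod 4 = 1, 11473 mod 4 = 1; sign now +1
(11473/393) = (76/393)   [reduce mod 393]
76 = 2^2·19; (2/393) = +1 since 393 mod 8 = 1, so (76/393) = (+1)^2·(19/393); sign now +1
reciprocity: (19/393) = +1·(393/19) since 19 mod 4 = 3, 393 mod 4 = 1; sign now +1
(393/19) = (13/19)   [reduce mod 19]
reciprocity: (13/19) = +1·(19/13) since 13 mod 4 = 1, 19 mod 4 = 3; sign now +1
(19/13) = (6/13)   [reduce mod 13]
6 = 2^1·3; (2/13) = -1 since 13 mod 8 = 5, so (6/13) = (-1)^1·(3/13); sign now -1
reciprocity: (3/13) = +1·(13/3) since 3 mod 4 = 3, 13 mod 4 = 1; sign now -1
(13/3) = (1/3)   [reduce mod 3]
(1/3) = 1; final value = sign = -1

-1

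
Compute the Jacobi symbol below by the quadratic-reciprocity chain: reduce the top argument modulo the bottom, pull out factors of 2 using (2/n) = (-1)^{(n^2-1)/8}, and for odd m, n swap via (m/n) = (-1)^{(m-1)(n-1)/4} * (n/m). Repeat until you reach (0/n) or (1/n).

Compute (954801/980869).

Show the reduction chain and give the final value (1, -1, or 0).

-1

reciprocity: (954801/980869) = +1·(980869/954801) since 954801 mod 4 = 1, 980869 mod 4 = 1; sign now +1
(980869/954801) = (26068/954801)   [reduce mod 954801]
26068 = 2^2·6517; (2/954801) = +1 since 954801 mod 8 = 1, so (26068/954801) = (+1)^2·(6517/954801); sign now +1
reciprocity: (6517/954801) = +1·(954801/6517) since 6517 mod 4 = 1, 954801 mod 4 = 1; sign now +1
(954801/6517) = (3319/6517)   [reduce mod 6517]
reciprocity: (3319/6517) = +1·(6517/3319) since 3319 mod 4 = 3, 6517 mod 4 = 1; sign now +1
(6517/3319) = (3198/3319)   [reduce mod 3319]
3198 = 2^1·1599; (2/3319) = +1 since 3319 mod 8 = 7, so (3198/3319) = (+1)^1·(1599/3319); sign now +1
reciprocity: (1599/3319) = -1·(3319/1599) since 1599 mod 4 = 3, 3319 mod 4 = 3; sign now -1
(3319/1599) = (121/1599)   [reduce mod 1599]
reciprocity: (121/1599) = +1·(1599/121) since 121 mod 4 = 1, 1599 mod 4 = 3; sign now -1
(1599/121) = (26/121)   [reduce mod 121]
26 = 2^1·13; (2/121) = +1 since 121 mod 8 = 1, so (26/121) = (+1)^1·(13/121); sign now -1
reciprocity: (13/121) = +1·(121/13) since 13 mod 4 = 1, 121 mod 4 = 1; sign now -1
(121/13) = (4/13)   [reduce mod 13]
4 = 2^2·1; (2/13) = -1 since 13 mod 8 = 5, so (4/13) = (-1)^2·(1/13); sign now -1
(1/13) = 1; final value = sign = -1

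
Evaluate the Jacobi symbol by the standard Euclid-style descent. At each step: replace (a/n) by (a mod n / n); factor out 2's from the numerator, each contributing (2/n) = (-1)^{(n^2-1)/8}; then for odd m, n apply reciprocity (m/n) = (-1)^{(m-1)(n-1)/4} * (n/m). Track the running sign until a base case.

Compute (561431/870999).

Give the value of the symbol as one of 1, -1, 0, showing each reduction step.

flip (561431/870999) -> (870999/561431): both odd, 561431 mod 4 = 3, 870999 mod 4 = 3, so the flip contributes -1; sign now -1
(870999/561431): 870999 mod 561431 = 309568, so (870999/561431) = (309568/561431)
factor out 2^6: 309568 = 2^6·4837; with 561431 mod 8 = 7, (2/561431) = +1; sign now -1; continue with (4837/561431)
flip (4837/561431) -> (561431/4837): both odd, 4837 mod 4 = 1, 561431 mod 4 = 3, so the flip contributes +1; sign now -1
(561431/4837): 561431 mod 4837 = 339, so (561431/4837) = (339/4837)
flip (339/4837) -> (4837/339): both odd, 339 mod 4 = 3, 4837 mod 4 = 1, so the flip contributes +1; sign now -1
(4837/339): 4837 mod 339 = 91, so (4837/339) = (91/339)
flip (91/339) -> (339/91): both odd, 91 mod 4 = 3, 339 mod 4 = 3, so the flip contributes -1; sign now +1
(339/91): 339 mod 91 = 66, so (339/91) = (66/91)
factor out 2^1: 66 = 2^1·33; with 91 mod 8 = 3, (2/91) = -1; sign now -1; continue with (33/91)
flip (33/91) -> (91/33): both odd, 33 mod 4 = 1, 91 mod 4 = 3, so the flip contributes +1; sign now -1
(91/33): 91 mod 33 = 25, so (91/33) = (25/33)
flip (25/33) -> (33/25): both odd, 25 mod 4 = 1, 33 mod 4 = 1, so the flip contributes +1; sign now -1
(33/25): 33 mod 25 = 8, so (33/25) = (8/25)
factor out 2^3: 8 = 2^3·1; with 25 mod 8 = 1, (2/25) = +1; sign now -1; continue with (1/25)
reached (1/25) = 1, so the symbol is -1

-1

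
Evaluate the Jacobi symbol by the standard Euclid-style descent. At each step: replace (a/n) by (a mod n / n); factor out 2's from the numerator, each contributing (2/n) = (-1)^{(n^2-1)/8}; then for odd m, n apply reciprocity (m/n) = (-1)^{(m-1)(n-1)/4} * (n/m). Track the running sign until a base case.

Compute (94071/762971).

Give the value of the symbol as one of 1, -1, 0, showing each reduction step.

-1

flip (94071/762971) -> (762971/94071): both odd, 94071 mod 4 = 3, 762971 mod 4 = 3, so the flip contributes -1; sign now -1
(762971/94071): 762971 mod 94071 = 10403, so (762971/94071) = (10403/94071)
flip (10403/94071) -> (94071/10403): both odd, 10403 mod 4 = 3, 94071 mod 4 = 3, so the flip contributes -1; sign now +1
(94071/10403): 94071 mod 10403 = 444, so (94071/10403) = (444/10403)
factor out 2^2: 444 = 2^2·111; with 10403 mod 8 = 3, (2/10403) = -1; sign now +1; continue with (111/10403)
flip (111/10403) -> (10403/111): both odd, 111 mod 4 = 3, 10403 mod 4 = 3, so the flip contributes -1; sign now -1
(10403/111): 10403 mod 111 = 80, so (10403/111) = (80/111)
factor out 2^4: 80 = 2^4·5; with 111 mod 8 = 7, (2/111) = +1; sign now -1; continue with (5/111)
flip (5/111) -> (111/5): both odd, 5 mod 4 = 1, 111 mod 4 = 3, so the flip contributes +1; sign now -1
(111/5): 111 mod 5 = 1, so (111/5) = (1/5)
reached (1/5) = 1, so the symbol is -1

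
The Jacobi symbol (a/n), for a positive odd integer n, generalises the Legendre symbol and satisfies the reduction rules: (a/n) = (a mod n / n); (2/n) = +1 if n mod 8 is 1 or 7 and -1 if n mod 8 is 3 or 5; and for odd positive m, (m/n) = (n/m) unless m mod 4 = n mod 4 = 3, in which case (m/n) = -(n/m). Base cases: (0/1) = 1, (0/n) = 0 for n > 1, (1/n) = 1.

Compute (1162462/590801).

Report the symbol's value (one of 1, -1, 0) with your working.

(1162462/590801): 1162462 mod 590801 = 571661, so (1162462/590801) = (571661/590801)
flip (571661/590801) -> (590801/571661): both odd, 571661 mod 4 = 1, 590801 mod 4 = 1, so the flip contributes +1; sign now +1
(590801/571661): 590801 mod 571661 = 19140, so (590801/571661) = (19140/571661)
factor out 2^2: 19140 = 2^2·4785; with 571661 mod 8 = 5, (2/571661) = -1; sign now +1; continue with (4785/571661)
flip (4785/571661) -> (571661/4785): both odd, 4785 mod 4 = 1, 571661 mod 4 = 1, so the flip contributes +1; sign now +1
(571661/4785): 571661 mod 4785 = 2246, so (571661/4785) = (2246/4785)
factor out 2^1: 2246 = 2^1·1123; with 4785 mod 8 = 1, (2/4785) = +1; sign now +1; continue with (1123/4785)
flip (1123/4785) -> (4785/1123): both odd, 1123 mod 4 = 3, 4785 mod 4 = 1, so the flip contributes +1; sign now +1
(4785/1123): 4785 mod 1123 = 293, so (4785/1123) = (293/1123)
flip (293/1123) -> (1123/293): both odd, 293 mod 4 = 1, 1123 mod 4 = 3, so the flip contributes +1; sign now +1
(1123/293): 1123 mod 293 = 244, so (1123/293) = (244/293)
factor out 2^2: 244 = 2^2·61; with 293 mod 8 = 5, (2/293) = -1; sign now +1; continue with (61/293)
flip (61/293) -> (293/61): both odd, 61 mod 4 = 1, 293 mod 4 = 1, so the flip contributes +1; sign now +1
(293/61): 293 mod 61 = 49, so (293/61) = (49/61)
flip (49/61) -> (61/49): both odd, 49 mod 4 = 1, 61 mod 4 = 1, so the flip contributes +1; sign now +1
(61/49): 61 mod 49 = 12, so (61/49) = (12/49)
factor out 2^2: 12 = 2^2·3; with 49 mod 8 = 1, (2/49) = +1; sign now +1; continue with (3/49)
flip (3/49) -> (49/3): both odd, 3 mod 4 = 3, 49 mod 4 = 1, so the flip contributes +1; sign now +1
(49/3): 49 mod 3 = 1, so (49/3) = (1/3)
reached (1/3) = 1, so the symbol is +1

1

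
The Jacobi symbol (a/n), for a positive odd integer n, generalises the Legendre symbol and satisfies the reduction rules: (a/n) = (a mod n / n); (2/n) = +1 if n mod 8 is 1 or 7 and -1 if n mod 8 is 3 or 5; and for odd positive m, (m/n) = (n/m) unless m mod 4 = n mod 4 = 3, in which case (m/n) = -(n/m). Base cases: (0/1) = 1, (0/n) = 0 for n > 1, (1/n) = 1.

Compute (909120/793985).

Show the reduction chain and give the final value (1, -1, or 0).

0

(909120/793985): 909120 mod 793985 = 115135, so (909120/793985) = (115135/793985)
flip (115135/793985) -> (793985/115135): both odd, 115135 mod 4 = 3, 793985 mod 4 = 1, so the flip contributes +1; sign now +1
(793985/115135): 793985 mod 115135 = 103175, so (793985/115135) = (103175/115135)
flip (103175/115135) -> (115135/103175): both odd, 103175 mod 4 = 3, 115135 mod 4 = 3, so the flip contributes -1; sign now -1
(115135/103175): 115135 mod 103175 = 11960, so (115135/103175) = (11960/103175)
factor out 2^3: 11960 = 2^3·1495; with 103175 mod 8 = 7, (2/103175) = +1; sign now -1; continue with (1495/103175)
flip (1495/103175) -> (103175/1495): both odd, 1495 mod 4 = 3, 103175 mod 4 = 3, so the flip contributes -1; sign now +1
(103175/1495): 103175 mod 1495 = 20, so (103175/1495) = (20/1495)
factor out 2^2: 20 = 2^2·5; with 1495 mod 8 = 7, (2/1495) = +1; sign now +1; continue with (5/1495)
flip (5/1495) -> (1495/5): both odd, 5 mod 4 = 1, 1495 mod 4 = 3, so the flip contributes +1; sign now +1
(1495/5): 1495 mod 5 = 0, so (1495/5) = (0/5)
reached (0/5); gcd(a, n) > 1, so (0/5) = 0 and the symbol is 0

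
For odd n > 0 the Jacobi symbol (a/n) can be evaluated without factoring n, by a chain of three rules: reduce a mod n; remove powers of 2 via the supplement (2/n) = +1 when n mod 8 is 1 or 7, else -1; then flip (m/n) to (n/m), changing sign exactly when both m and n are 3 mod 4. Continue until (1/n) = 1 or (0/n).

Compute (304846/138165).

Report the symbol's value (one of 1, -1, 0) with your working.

(304846/138165) = (28516/138165)   [reduce mod 138165]
28516 = 2^2·7129; (2/138165) = -1 since 138165 mod 8 = 5, so (28516/138165) = (-1)^2·(7129/138165); sign now +1
reciprocity: (7129/138165) = +1·(138165/7129) since 7129 mod 4 = 1, 138165 mod 4 = 1; sign now +1
(138165/7129) = (2714/7129)   [reduce mod 7129]
2714 = 2^1·1357; (2/7129) = +1 since 7129 mod 8 = 1, so (2714/7129) = (+1)^1·(1357/7129); sign now +1
reciprocity: (1357/7129) = +1·(7129/1357) since 1357 mod 4 = 1, 7129 mod 4 = 1; sign now +1
(7129/1357) = (344/1357)   [reduce mod 1357]
344 = 2^3·43; (2/1357) = -1 since 1357 mod 8 = 5, so (344/1357) = (-1)^3·(43/1357); sign now -1
reciprocity: (43/1357) = +1·(1357/43) since 43 mod 4 = 3, 1357 mod 4 = 1; sign now -1
(1357/43) = (24/43)   [reduce mod 43]
24 = 2^3·3; (2/43) = -1 since 43 mod 8 = 3, so (24/43) = (-1)^3·(3/43); sign now +1
reciprocity: (3/43) = -1·(43/3) since 3 mod 4 = 3, 43 mod 4 = 3; sign now -1
(43/3) = (1/3)   [reduce mod 3]
(1/3) = 1; final value = sign = -1

-1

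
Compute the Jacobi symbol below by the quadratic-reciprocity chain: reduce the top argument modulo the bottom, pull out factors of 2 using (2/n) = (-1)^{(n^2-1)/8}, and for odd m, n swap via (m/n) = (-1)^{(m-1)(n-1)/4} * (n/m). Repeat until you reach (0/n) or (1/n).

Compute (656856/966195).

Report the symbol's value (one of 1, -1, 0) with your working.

factor out 2^3: 656856 = 2^3·82107; with 966195 mod 8 = 3, (2/966195) = -1; sign now -1; continue with (82107/966195)
flip (82107/966195) -> (966195/82107): both odd, 82107 mod 4 = 3, 966195 mod 4 = 3, so the flip contributes -1; sign now +1
(966195/82107): 966195 mod 82107 = 63018, so (966195/82107) = (63018/82107)
factor out 2^1: 63018 = 2^1·31509; with 82107 mod 8 = 3, (2/82107) = -1; sign now -1; continue with (31509/82107)
flip (31509/82107) -> (82107/31509): both odd, 31509 mod 4 = 1, 82107 mod 4 = 3, so the flip contributes +1; sign now -1
(82107/31509): 82107 mod 31509 = 19089, so (82107/31509) = (19089/31509)
flip (19089/31509) -> (31509/19089): both odd, 19089 mod 4 = 1, 31509 mod 4 = 1, so the flip contributes +1; sign now -1
(31509/19089): 31509 mod 19089 = 12420, so (31509/19089) = (12420/19089)
factor out 2^2: 12420 = 2^2·3105; with 19089 mod 8 = 1, (2/19089) = +1; sign now -1; continue with (3105/19089)
flip (3105/19089) -> (19089/3105): both odd, 3105 mod 4 = 1, 19089 mod 4 = 1, so the flip contributes +1; sign now -1
(19089/3105): 19089 mod 3105 = 459, so (19089/3105) = (459/3105)
flip (459/3105) -> (3105/459): both odd, 459 mod 4 = 3, 3105 mod 4 = 1, so the flip contributes +1; sign now -1
(3105/459): 3105 mod 459 = 351, so (3105/459) = (351/459)
flip (351/459) -> (459/351): both odd, 351 mod 4 = 3, 459 mod 4 = 3, so the flip contributes -1; sign now +1
(459/351): 459 mod 351 = 108, so (459/351) = (108/351)
factor out 2^2: 108 = 2^2·27; with 351 mod 8 = 7, (2/351) = +1; sign now +1; continue with (27/351)
flip (27/351) -> (351/27): both odd, 27 mod 4 = 3, 351 mod 4 = 3, so the flip contributes -1; sign now -1
(351/27): 351 mod 27 = 0, so (351/27) = (0/27)
reached (0/27); gcd(a, n) > 1, so (0/27) = 0 and the symbol is 0

0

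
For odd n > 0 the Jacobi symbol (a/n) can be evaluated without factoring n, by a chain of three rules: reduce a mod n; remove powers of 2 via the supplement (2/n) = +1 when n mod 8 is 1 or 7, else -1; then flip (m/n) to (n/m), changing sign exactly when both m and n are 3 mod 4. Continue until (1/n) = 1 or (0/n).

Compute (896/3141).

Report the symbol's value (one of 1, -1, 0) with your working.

896 = 2^7·7; (2/3141) = -1 since 3141 mod 8 = 5, so (896/3141) = (-1)^7·(7/3141); sign now -1
reciprocity: (7/3141) = +1·(3141/7) since 7 mod 4 = 3, 3141 mod 4 = 1; sign now -1
(3141/7) = (5/7)   [reduce mod 7]
reciprocity: (5/7) = +1·(7/5) since 5 mod 4 = 1, 7 mod 4 = 3; sign now -1
(7/5) = (2/5)   [reduce mod 5]
2 = 2^1·1; (2/5) = -1 since 5 mod 8 = 5, so (2/5) = (-1)^1·(1/5); sign now +1
(1/5) = 1; final value = sign = +1

1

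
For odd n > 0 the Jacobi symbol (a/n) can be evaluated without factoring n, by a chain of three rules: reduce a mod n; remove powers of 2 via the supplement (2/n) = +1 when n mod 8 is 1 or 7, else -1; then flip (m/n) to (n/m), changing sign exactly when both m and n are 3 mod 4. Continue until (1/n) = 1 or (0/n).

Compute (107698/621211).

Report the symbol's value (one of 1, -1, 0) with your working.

107698 = 2^1·53849; (2/621211) = -1 since 621211 mod 8 = 3, so (107698/621211) = (-1)^1·(53849/621211); sign now -1
reciprocity: (53849/621211) = +1·(621211/53849) since 53849 mod 4 = 1, 621211 mod 4 = 3; sign now -1
(621211/53849) = (28872/53849)   [reduce mod 53849]
28872 = 2^3·3609; (2/53849) = +1 since 53849 mod 8 = 1, so (28872/53849) = (+1)^3·(3609/53849); sign now -1
reciprocity: (3609/53849) = +1·(53849/3609) since 3609 mod 4 = 1, 53849 mod 4 = 1; sign now -1
(53849/3609) = (3323/3609)   [reduce mod 3609]
reciprocity: (3323/3609) = +1·(3609/3323) since 3323 mod 4 = 3, 3609 mod 4 = 1; sign now -1
(3609/3323) = (286/3323)   [reduce mod 3323]
286 = 2^1·143; (2/3323) = -1 since 3323 mod 8 = 3, so (286/3323) = (-1)^1·(143/3323); sign now +1
reciprocity: (143/3323) = -1·(3323/143) since 143 mod 4 = 3, 3323 mod 4 = 3; sign now -1
(3323/143) = (34/143)   [reduce mod 143]
34 = 2^1·17; (2/143) = +1 since 143 mod 8 = 7, so (34/143) = (+1)^1·(17/143); sign now -1
reciprocity: (17/143) = +1·(143/17) since 17 mod 4 = 1, 143 mod 4 = 3; sign now -1
(143/17) = (7/17)   [reduce mod 17]
reciprocity: (7/17) = +1·(17/7) since 7 mod 4 = 3, 17 mod 4 = 1; sign now -1
(17/7) = (3/7)   [reduce mod 7]
reciprocity: (3/7) = -1·(7/3) since 3 mod 4 = 3, 7 mod 4 = 3; sign now +1
(7/3) = (1/3)   [reduce mod 3]
(1/3) = 1; final value = sign = +1

1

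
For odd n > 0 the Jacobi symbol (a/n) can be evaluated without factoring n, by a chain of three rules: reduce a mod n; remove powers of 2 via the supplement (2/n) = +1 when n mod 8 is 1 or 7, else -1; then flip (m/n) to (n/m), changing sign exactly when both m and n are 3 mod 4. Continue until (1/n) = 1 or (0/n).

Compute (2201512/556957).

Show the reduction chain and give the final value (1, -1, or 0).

(2201512/556957): 2201512 mod 556957 = 530641, so (2201512/556957) = (530641/556957)
flip (530641/556957) -> (556957/530641): both odd, 530641 mod 4 = 1, 556957 mod 4 = 1, so the flip contributes +1; sign now +1
(556957/530641): 556957 mod 530641 = 26316, so (556957/530641) = (26316/530641)
factor out 2^2: 26316 = 2^2·6579; with 530641 mod 8 = 1, (2/530641) = +1; sign now +1; continue with (6579/530641)
flip (6579/530641) -> (530641/6579): both odd, 6579 mod 4 = 3, 530641 mod 4 = 1, so the flip contributes +1; sign now +1
(530641/6579): 530641 mod 6579 = 4321, so (530641/6579) = (4321/6579)
flip (4321/6579) -> (6579/4321): both odd, 4321 mod 4 = 1, 6579 mod 4 = 3, so the flip contributes +1; sign now +1
(6579/4321): 6579 mod 4321 = 2258, so (6579/4321) = (2258/4321)
factor out 2^1: 2258 = 2^1·1129; with 4321 mod 8 = 1, (2/4321) = +1; sign now +1; continue with (1129/4321)
flip (1129/4321) -> (4321/1129): both odd, 1129 mod 4 = 1, 4321 mod 4 = 1, so the flip contributes +1; sign now +1
(4321/1129): 4321 mod 1129 = 934, so (4321/1129) = (934/1129)
factor out 2^1: 934 = 2^1·467; with 1129 mod 8 = 1, (2/1129) = +1; sign now +1; continue with (467/1129)
flip (467/1129) -> (1129/467): both odd, 467 mod 4 = 3, 1129 mod 4 = 1, so the flip contributes +1; sign now +1
(1129/467): 1129 mod 467 = 195, so (1129/467) = (195/467)
flip (195/467) -> (467/195): both odd, 195 mod 4 = 3, 467 mod 4 = 3, so the flip contributes -1; sign now -1
(467/195): 467 mod 195 = 77, so (467/195) = (77/195)
flip (77/195) -> (195/77): both odd, 77 mod 4 = 1, 195 mod 4 = 3, so the flip contributes +1; sign now -1
(195/77): 195 mod 77 = 41, so (195/77) = (41/77)
flip (41/77) -> (77/41): both odd, 41 mod 4 = 1, 77 mod 4 = 1, so the flip contributes +1; sign now -1
(77/41): 77 mod 41 = 36, so (77/41) = (36/41)
factor out 2^2: 36 = 2^2·9; with 41 mod 8 = 1, (2/41) = +1; sign now -1; continue with (9/41)
flip (9/41) -> (41/9): both odd, 9 mod 4 = 1, 41 mod 4 = 1, so the flip contributes +1; sign now -1
(41/9): 41 mod 9 = 5, so (41/9) = (5/9)
flip (5/9) -> (9/5): both odd, 5 mod 4 = 1, 9 mod 4 = 1, so the flip contributes +1; sign now -1
(9/5): 9 mod 5 = 4, so (9/5) = (4/5)
factor out 2^2: 4 = 2^2·1; with 5 mod 8 = 5, (2/5) = -1; sign now -1; continue with (1/5)
reached (1/5) = 1, so the symbol is -1

-1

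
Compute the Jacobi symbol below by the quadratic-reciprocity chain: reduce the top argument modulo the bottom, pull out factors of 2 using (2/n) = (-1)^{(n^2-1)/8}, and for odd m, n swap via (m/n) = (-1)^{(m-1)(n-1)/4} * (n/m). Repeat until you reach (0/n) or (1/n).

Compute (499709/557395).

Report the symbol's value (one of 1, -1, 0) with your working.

1

reciprocity: (499709/557395) = +1·(557395/499709) since 499709 mod 4 = 1, 557395 mod 4 = 3; sign now +1
(557395/499709) = (57686/499709)   [reduce mod 499709]
57686 = 2^1·28843; (2/499709) = -1 since 499709 mod 8 = 5, so (57686/499709) = (-1)^1·(28843/499709); sign now -1
reciprocity: (28843/499709) = +1·(499709/28843) since 28843 mod 4 = 3, 499709 mod 4 = 1; sign now -1
(499709/28843) = (9378/28843)   [reduce mod 28843]
9378 = 2^1·4689; (2/28843) = -1 since 28843 mod 8 = 3, so (9378/28843) = (-1)^1·(4689/28843); sign now +1
reciprocity: (4689/28843) = +1·(28843/4689) since 4689 mod 4 = 1, 28843 mod 4 = 3; sign now +1
(28843/4689) = (709/4689)   [reduce mod 4689]
reciprocity: (709/4689) = +1·(4689/709) since 709 mod 4 = 1, 4689 mod 4 = 1; sign now +1
(4689/709) = (435/709)   [reduce mod 709]
reciprocity: (435/709) = +1·(709/435) since 435 mod 4 = 3, 709 mod 4 = 1; sign now +1
(709/435) = (274/435)   [reduce mod 435]
274 = 2^1·137; (2/435) = -1 since 435 mod 8 = 3, so (274/435) = (-1)^1·(137/435); sign now -1
reciprocity: (137/435) = +1·(435/137) since 137 mod 4 = 1, 435 mod 4 = 3; sign now -1
(435/137) = (24/137)   [reduce mod 137]
24 = 2^3·3; (2/137) = +1 since 137 mod 8 = 1, so (24/137) = (+1)^3·(3/137); sign now -1
reciprocity: (3/137) = +1·(137/3) since 3 mod 4 = 3, 137 mod 4 = 1; sign now -1
(137/3) = (2/3)   [reduce mod 3]
2 = 2^1·1; (2/3) = -1 since 3 mod 8 = 3, so (2/3) = (-1)^1·(1/3); sign now +1
(1/3) = 1; final value = sign = +1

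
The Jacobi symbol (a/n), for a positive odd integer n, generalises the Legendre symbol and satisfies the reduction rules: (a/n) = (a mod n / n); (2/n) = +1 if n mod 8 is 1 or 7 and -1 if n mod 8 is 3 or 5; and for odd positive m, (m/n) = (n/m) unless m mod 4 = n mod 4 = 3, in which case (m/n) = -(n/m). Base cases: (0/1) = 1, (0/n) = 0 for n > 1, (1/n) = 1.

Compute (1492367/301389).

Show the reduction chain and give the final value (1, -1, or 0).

-1

(1492367/301389) = (286811/301389)   [reduce mod 301389]
reciprocity: (286811/301389) = +1·(301389/286811) since 286811 mod 4 = 3, 301389 mod 4 = 1; sign now +1
(301389/286811) = (14578/286811)   [reduce mod 286811]
14578 = 2^1·7289; (2/286811) = -1 since 286811 mod 8 = 3, so (14578/286811) = (-1)^1·(7289/286811); sign now -1
reciprocity: (7289/286811) = +1·(286811/7289) since 7289 mod 4 = 1, 286811 mod 4 = 3; sign now -1
(286811/7289) = (2540/7289)   [reduce mod 7289]
2540 = 2^2·635; (2/7289) = +1 since 7289 mod 8 = 1, so (2540/7289) = (+1)^2·(635/7289); sign now -1
reciprocity: (635/7289) = +1·(7289/635) since 635 mod 4 = 3, 7289 mod 4 = 1; sign now -1
(7289/635) = (304/635)   [reduce mod 635]
304 = 2^4·19; (2/635) = -1 since 635 mod 8 = 3, so (304/635) = (-1)^4·(19/635); sign now -1
reciprocity: (19/635) = -1·(635/19) since 19 mod 4 = 3, 635 mod 4 = 3; sign now +1
(635/19) = (8/19)   [reduce mod 19]
8 = 2^3·1; (2/19) = -1 since 19 mod 8 = 3, so (8/19) = (-1)^3·(1/19); sign now -1
(1/19) = 1; final value = sign = -1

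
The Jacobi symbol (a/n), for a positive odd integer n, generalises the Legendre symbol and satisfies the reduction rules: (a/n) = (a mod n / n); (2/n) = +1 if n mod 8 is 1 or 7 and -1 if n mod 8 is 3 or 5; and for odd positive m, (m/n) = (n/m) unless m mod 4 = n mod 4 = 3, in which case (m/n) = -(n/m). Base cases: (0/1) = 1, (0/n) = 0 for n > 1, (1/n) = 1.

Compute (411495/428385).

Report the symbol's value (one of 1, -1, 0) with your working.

0

reciprocity: (411495/428385) = +1·(428385/411495) since 411495 mod 4 = 3, 428385 mod 4 = 1; sign now +1
(428385/411495) = (16890/411495)   [reduce mod 411495]
16890 = 2^1·8445; (2/411495) = +1 since 411495 mod 8 = 7, so (16890/411495) = (+1)^1·(8445/411495); sign now +1
reciprocity: (8445/411495) = +1·(411495/8445) since 8445 mod 4 = 1, 411495 mod 4 = 3; sign now +1
(411495/8445) = (6135/8445)   [reduce mod 8445]
reciprocity: (6135/8445) = +1·(8445/6135) since 6135 mod 4 = 3, 8445 mod 4 = 1; sign now +1
(8445/6135) = (2310/6135)   [reduce mod 6135]
2310 = 2^1·1155; (2/6135) = +1 since 6135 mod 8 = 7, so (2310/6135) = (+1)^1·(1155/6135); sign now +1
reciprocity: (1155/6135) = -1·(6135/1155) since 1155 mod 4 = 3, 6135 mod 4 = 3; sign now -1
(6135/1155) = (360/1155)   [reduce mod 1155]
360 = 2^3·45; (2/1155) = -1 since 1155 mod 8 = 3, so (360/1155) = (-1)^3·(45/1155); sign now +1
reciprocity: (45/1155) = +1·(1155/45) since 45 mod 4 = 1, 1155 mod 4 = 3; sign now +1
(1155/45) = (30/45)   [reduce mod 45]
30 = 2^1·15; (2/45) = -1 since 45 mod 8 = 5, so (30/45) = (-1)^1·(15/45); sign now -1
reciprocity: (15/45) = +1·(45/15) since 15 mod 4 = 3, 45 mod 4 = 1; sign now -1
(45/15) = (0/15)   [reduce mod 15]
(0/15) = 0   [gcd(a, n) > 1]; final value = 0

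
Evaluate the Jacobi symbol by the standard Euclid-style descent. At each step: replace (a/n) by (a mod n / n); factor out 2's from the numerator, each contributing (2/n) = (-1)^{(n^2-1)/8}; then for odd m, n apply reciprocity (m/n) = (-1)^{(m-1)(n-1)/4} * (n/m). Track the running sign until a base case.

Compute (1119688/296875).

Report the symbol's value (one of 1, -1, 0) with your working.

-1

(1119688/296875): 1119688 mod 296875 = 229063, so (1119688/296875) = (229063/296875)
flip (229063/296875) -> (296875/229063): both odd, 229063 mod 4 = 3, 296875 mod 4 = 3, so the flip contributes -1; sign now -1
(296875/229063): 296875 mod 229063 = 67812, so (296875/229063) = (67812/229063)
factor out 2^2: 67812 = 2^2·16953; with 229063 mod 8 = 7, (2/229063) = +1; sign now -1; continue with (16953/229063)
flip (16953/229063) -> (229063/16953): both odd, 16953 mod 4 = 1, 229063 mod 4 = 3, so the flip contributes +1; sign now -1
(229063/16953): 229063 mod 16953 = 8674, so (229063/16953) = (8674/16953)
factor out 2^1: 8674 = 2^1·4337; with 16953 mod 8 = 1, (2/16953) = +1; sign now -1; continue with (4337/16953)
flip (4337/16953) -> (16953/4337): both odd, 4337 mod 4 = 1, 16953 mod 4 = 1, so the flip contributes +1; sign now -1
(16953/4337): 16953 mod 4337 = 3942, so (16953/4337) = (3942/4337)
factor out 2^1: 3942 = 2^1·1971; with 4337 mod 8 = 1, (2/4337) = +1; sign now -1; continue with (1971/4337)
flip (1971/4337) -> (4337/1971): both odd, 1971 mod 4 = 3, 4337 mod 4 = 1, so the flip contributes +1; sign now -1
(4337/1971): 4337 mod 1971 = 395, so (4337/1971) = (395/1971)
flip (395/1971) -> (1971/395): both odd, 395 mod 4 = 3, 1971 mod 4 = 3, so the flip contributes -1; sign now +1
(1971/395): 1971 mod 395 = 391, so (1971/395) = (391/395)
flip (391/395) -> (395/391): both odd, 391 mod 4 = 3, 395 mod 4 = 3, so the flip contributes -1; sign now -1
(395/391): 395 mod 391 = 4, so (395/391) = (4/391)
factor out 2^2: 4 = 2^2·1; with 391 mod 8 = 7, (2/391) = +1; sign now -1; continue with (1/391)
reached (1/391) = 1, so the symbol is -1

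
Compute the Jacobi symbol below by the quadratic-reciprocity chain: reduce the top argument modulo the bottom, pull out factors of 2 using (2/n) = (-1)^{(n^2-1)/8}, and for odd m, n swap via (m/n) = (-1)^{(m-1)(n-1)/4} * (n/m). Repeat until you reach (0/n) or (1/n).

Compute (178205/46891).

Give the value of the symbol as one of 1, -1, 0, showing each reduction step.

(178205/46891) = (37532/46891)   [reduce mod 46891]
37532 = 2^2·9383; (2/46891) = -1 since 46891 mod 8 = 3, so (37532/46891) = (-1)^2·(9383/46891); sign now +1
reciprocity: (9383/46891) = -1·(46891/9383) since 9383 mod 4 = 3, 46891 mod 4 = 3; sign now -1
(46891/9383) = (9359/9383)   [reduce mod 9383]
reciprocity: (9359/9383) = -1·(9383/9359) since 9359 mod 4 = 3, 9383 mod 4 = 3; sign now +1
(9383/9359) = (24/9359)   [reduce mod 9359]
24 = 2^3·3; (2/9359) = +1 since 9359 mod 8 = 7, so (24/9359) = (+1)^3·(3/9359); sign now +1
reciprocity: (3/9359) = -1·(9359/3) since 3 mod 4 = 3, 9359 mod 4 = 3; sign now -1
(9359/3) = (2/3)   [reduce mod 3]
2 = 2^1·1; (2/3) = -1 since 3 mod 8 = 3, so (2/3) = (-1)^1·(1/3); sign now +1
(1/3) = 1; final value = sign = +1

1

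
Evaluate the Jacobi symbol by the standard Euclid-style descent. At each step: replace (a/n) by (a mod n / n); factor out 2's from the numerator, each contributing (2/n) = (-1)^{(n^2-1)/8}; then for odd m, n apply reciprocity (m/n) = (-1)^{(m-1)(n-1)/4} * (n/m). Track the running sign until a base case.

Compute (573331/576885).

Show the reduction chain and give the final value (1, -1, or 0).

1

reciprocity: (573331/576885) = +1·(576885/573331) since 573331 mod 4 = 3, 576885 mod 4 = 1; sign now +1
(576885/573331) = (3554/573331)   [reduce mod 573331]
3554 = 2^1·1777; (2/573331) = -1 since 573331 mod 8 = 3, so (3554/573331) = (-1)^1·(1777/573331); sign now -1
reciprocity: (1777/573331) = +1·(573331/1777) since 1777 mod 4 = 1, 573331 mod 4 = 3; sign now -1
(573331/1777) = (1137/1777)   [reduce mod 1777]
reciprocity: (1137/1777) = +1·(1777/1137) since 1137 mod 4 = 1, 1777 mod 4 = 1; sign now -1
(1777/1137) = (640/1137)   [reduce mod 1137]
640 = 2^7·5; (2/1137) = +1 since 1137 mod 8 = 1, so (640/1137) = (+1)^7·(5/1137); sign now -1
reciprocity: (5/1137) = +1·(1137/5) since 5 mod 4 = 1, 1137 mod 4 = 1; sign now -1
(1137/5) = (2/5)   [reduce mod 5]
2 = 2^1·1; (2/5) = -1 since 5 mod 8 = 5, so (2/5) = (-1)^1·(1/5); sign now +1
(1/5) = 1; final value = sign = +1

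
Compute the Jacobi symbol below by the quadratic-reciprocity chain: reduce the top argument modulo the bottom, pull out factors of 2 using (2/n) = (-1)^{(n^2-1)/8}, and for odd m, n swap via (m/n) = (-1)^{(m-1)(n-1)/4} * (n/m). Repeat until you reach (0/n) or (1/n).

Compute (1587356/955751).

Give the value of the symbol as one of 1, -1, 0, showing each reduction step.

(1587356/955751) = (631605/955751)   [reduce mod 955751]
reciprocity: (631605/955751) = +1·(955751/631605) since 631605 mod 4 = 1, 955751 mod 4 = 3; sign now +1
(955751/631605) = (324146/631605)   [reduce mod 631605]
324146 = 2^1·162073; (2/631605) = -1 since 631605 mod 8 = 5, so (324146/631605) = (-1)^1·(162073/631605); sign now -1
reciprocity: (162073/631605) = +1·(631605/162073) since 162073 mod 4 = 1, 631605 mod 4 = 1; sign now -1
(631605/162073) = (145386/162073)   [reduce mod 162073]
145386 = 2^1·72693; (2/162073) = +1 since 162073 mod 8 = 1, so (145386/162073) = (+1)^1·(72693/162073); sign now -1
reciprocity: (72693/162073) = +1·(162073/72693) since 72693 mod 4 = 1, 162073 mod 4 = 1; sign now -1
(162073/72693) = (16687/72693)   [reduce mod 72693]
reciprocity: (16687/72693) = +1·(72693/16687) since 16687 mod 4 = 3, 72693 mod 4 = 1; sign now -1
(72693/16687) = (5945/16687)   [reduce mod 16687]
reciprocity: (5945/16687) = +1·(16687/5945) since 5945 mod 4 = 1, 16687 mod 4 = 3; sign now -1
(16687/5945) = (4797/5945)   [reduce mod 5945]
reciprocity: (4797/5945) = +1·(5945/4797) since 4797 mod 4 = 1, 5945 mod 4 = 1; sign now -1
(5945/4797) = (1148/4797)   [reduce mod 4797]
1148 = 2^2·287; (2/4797) = -1 since 4797 mod 8 = 5, so (1148/4797) = (-1)^2·(287/4797); sign now -1
reciprocity: (287/4797) = +1·(4797/287) since 287 mod 4 = 3, 4797 mod 4 = 1; sign now -1
(4797/287) = (205/287)   [reduce mod 287]
reciprocity: (205/287) = +1·(287/205) since 205 mod 4 = 1, 287 mod 4 = 3; sign now -1
(287/205) = (82/205)   [reduce mod 205]
82 = 2^1·41; (2/205) = -1 since 205 mod 8 = 5, so (82/205) = (-1)^1·(41/205); sign now +1
reciprocity: (41/205) = +1·(205/41) since 41 mod 4 = 1, 205 mod 4 = 1; sign now +1
(205/41) = (0/41)   [reduce mod 41]
(0/41) = 0   [gcd(a, n) > 1]; final value = 0

0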